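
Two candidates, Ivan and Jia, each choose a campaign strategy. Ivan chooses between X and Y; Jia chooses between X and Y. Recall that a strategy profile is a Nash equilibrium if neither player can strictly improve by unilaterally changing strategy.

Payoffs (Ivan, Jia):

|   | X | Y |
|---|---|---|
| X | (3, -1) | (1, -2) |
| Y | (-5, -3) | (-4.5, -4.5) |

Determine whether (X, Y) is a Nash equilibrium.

No

At (X, Y), Ivan earns 1; switching to Y would give -4.5, so Ivan has no profitable deviation.
Jia earns -2; switching to X would give -1, so Jia would deviate.
Since at least one player can profitably deviate, this is not a Nash equilibrium.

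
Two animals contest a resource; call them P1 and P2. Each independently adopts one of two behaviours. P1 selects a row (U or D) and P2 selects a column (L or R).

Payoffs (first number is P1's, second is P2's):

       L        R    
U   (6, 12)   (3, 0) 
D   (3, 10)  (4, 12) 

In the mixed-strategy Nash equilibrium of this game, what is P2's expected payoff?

First find p, the probability P1 plays U, from P2's indifference between L and R: 12p + 10(1−p) = 12(1−p), giving p = 1/7.
Since P2 is indifferent in equilibrium, P2's expected payoff equals the payoff from either column against (1/7, 6/7). Using L: 12(1/7) + 10(6/7) = 72/7.

72/7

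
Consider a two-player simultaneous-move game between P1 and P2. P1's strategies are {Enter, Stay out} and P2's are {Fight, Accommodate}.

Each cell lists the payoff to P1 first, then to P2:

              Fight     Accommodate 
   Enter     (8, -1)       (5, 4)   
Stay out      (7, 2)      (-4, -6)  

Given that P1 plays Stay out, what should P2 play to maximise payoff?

Against Stay out, P2 earns 2 from Fight and -6 from Accommodate.
So Fight is the best response.

Fight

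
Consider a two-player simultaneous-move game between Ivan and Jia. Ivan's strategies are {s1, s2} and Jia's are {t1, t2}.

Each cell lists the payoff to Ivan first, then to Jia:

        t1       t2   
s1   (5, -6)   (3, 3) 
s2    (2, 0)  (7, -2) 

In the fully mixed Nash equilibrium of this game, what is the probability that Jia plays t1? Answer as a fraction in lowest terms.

Let c be the probability that Jia plays t1. In a completely mixed equilibrium, Ivan must be indifferent between s1 and s2.
Ivan's expected payoff from s1 is 5c + 3(1−c); from s2 it is 2c + 7(1−c).
Setting these equal: 2c + 3 = −5c + 7, so c = 4/7.

4/7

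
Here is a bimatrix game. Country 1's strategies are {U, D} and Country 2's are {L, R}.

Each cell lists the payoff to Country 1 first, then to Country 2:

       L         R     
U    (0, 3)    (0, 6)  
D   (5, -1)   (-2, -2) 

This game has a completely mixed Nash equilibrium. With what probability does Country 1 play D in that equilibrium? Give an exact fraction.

Let p be the probability that Country 1 plays U. In a completely mixed equilibrium, Country 2 must be indifferent between L and R.
Country 2's expected payoff from L is 3p − (1−p); from R it is 6p − 2(1−p).
Setting these equal: 4p − 1 = 8p − 2, so p = 1/4.
Therefore Country 1 plays D with probability 1 − 1/4 = 3/4.

3/4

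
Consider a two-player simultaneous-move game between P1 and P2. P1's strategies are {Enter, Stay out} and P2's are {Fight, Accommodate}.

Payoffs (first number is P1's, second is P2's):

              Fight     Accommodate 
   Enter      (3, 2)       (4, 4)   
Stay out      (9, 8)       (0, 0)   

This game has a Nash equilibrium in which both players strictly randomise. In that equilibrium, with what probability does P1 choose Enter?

4/5

Let x be the probability that P1 plays Enter. In a completely mixed equilibrium, P2 must be indifferent between Fight and Accommodate.
P2's expected payoff from Fight is 2x + 8(1−x); from Accommodate it is 4x.
Setting these equal: −6x + 8 = 4x, so x = 4/5.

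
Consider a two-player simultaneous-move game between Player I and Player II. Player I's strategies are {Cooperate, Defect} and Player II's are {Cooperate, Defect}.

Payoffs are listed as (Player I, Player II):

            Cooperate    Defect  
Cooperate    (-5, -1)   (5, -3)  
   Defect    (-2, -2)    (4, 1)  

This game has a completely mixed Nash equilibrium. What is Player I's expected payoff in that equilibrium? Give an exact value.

5/2

First find q, the probability Player II plays Cooperate, from Player I's indifference between Cooperate and Defect: −5q + 5(1−q) = −2q + 4(1−q), giving q = 1/4.
Since Player I is indifferent in equilibrium, Player I's expected payoff equals the payoff from either row against (1/4, 3/4). Using Cooperate: −5(1/4) + 5(3/4) = 5/2.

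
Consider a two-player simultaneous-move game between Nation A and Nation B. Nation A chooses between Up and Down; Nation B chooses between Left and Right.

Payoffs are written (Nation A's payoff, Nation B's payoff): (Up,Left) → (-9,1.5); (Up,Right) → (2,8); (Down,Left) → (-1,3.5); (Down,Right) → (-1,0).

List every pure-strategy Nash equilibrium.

(Up, Right) and (Down, Left)

(Up, Left): Nation A prefers Down (-1 > -9); Nation B prefers Right (8 > 1.5) — not an equilibrium.
(Up, Right): Nation A gets 2 ≥ -1 from Down, and Nation B gets 8 ≥ 1.5 from Left — Nash equilibrium.
(Down, Left): Nation A gets -1 ≥ -9 from Up, and Nation B gets 3.5 ≥ 0 from Right — Nash equilibrium.
(Down, Right): Nation A prefers Up (2 > -1); Nation B prefers Left (3.5 > 0) — not an equilibrium.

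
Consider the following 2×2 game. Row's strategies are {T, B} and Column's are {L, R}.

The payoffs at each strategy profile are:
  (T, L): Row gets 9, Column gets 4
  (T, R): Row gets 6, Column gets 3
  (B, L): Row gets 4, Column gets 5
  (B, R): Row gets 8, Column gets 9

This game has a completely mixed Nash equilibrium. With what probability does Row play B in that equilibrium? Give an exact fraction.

1/5

Let r be the probability that Row plays T. In a completely mixed equilibrium, Column must be indifferent between L and R.
Column's expected payoff from L is 4r + 5(1−r); from R it is 3r + 9(1−r).
Setting these equal: −r + 5 = −6r + 9, so r = 4/5.
Therefore Row plays B with probability 1 − 4/5 = 1/5.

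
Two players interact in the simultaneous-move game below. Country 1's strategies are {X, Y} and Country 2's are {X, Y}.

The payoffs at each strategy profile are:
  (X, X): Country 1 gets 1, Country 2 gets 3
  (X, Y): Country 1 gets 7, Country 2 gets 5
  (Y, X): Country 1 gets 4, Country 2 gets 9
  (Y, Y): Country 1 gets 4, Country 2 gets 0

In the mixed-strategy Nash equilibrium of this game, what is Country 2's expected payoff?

45/11

First find p, the probability Country 1 plays X, from Country 2's indifference between X and Y: 3p + 9(1−p) = 5p, giving p = 9/11.
Since Country 2 is indifferent in equilibrium, Country 2's expected payoff equals the payoff from either column against (9/11, 2/11). Using X: 3(9/11) + 9(2/11) = 45/11.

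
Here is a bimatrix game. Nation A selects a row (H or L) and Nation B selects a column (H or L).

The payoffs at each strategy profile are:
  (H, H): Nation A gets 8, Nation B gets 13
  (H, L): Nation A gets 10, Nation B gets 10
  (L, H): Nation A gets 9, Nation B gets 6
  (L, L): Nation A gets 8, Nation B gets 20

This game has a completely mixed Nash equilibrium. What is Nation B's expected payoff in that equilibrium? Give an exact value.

200/17

First find p, the probability Nation A plays H, from Nation B's indifference between H and L: 13p + 6(1−p) = 10p + 20(1−p), giving p = 14/17.
Since Nation B is indifferent in equilibrium, Nation B's expected payoff equals the payoff from either column against (14/17, 3/17). Using H: 13(14/17) + 6(3/17) = 200/17.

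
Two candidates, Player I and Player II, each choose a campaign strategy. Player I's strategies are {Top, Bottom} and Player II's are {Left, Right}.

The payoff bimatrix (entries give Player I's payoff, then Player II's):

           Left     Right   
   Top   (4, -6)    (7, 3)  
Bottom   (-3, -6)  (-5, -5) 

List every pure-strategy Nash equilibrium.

(Top, Left): Player II prefers Right (3 > -6) — not an equilibrium.
(Top, Right): Player I gets 7 ≥ -5 from Bottom, and Player II gets 3 ≥ -6 from Left — Nash equilibrium.
(Bottom, Left): Player I prefers Top (4 > -3); Player II prefers Right (-5 > -6) — not an equilibrium.
(Bottom, Right): Player I prefers Top (7 > -5) — not an equilibrium.

(Top, Right)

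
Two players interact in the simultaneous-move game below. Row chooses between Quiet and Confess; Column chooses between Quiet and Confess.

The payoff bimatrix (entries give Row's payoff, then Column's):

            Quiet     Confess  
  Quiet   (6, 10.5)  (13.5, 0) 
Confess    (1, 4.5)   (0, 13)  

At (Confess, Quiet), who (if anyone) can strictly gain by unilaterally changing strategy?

Both

Row at (Confess, Quiet) earns 1; deviating to Quiet yields 6 — a strict improvement.
Column earns 4.5; deviating to Confess yields 13 — a strict improvement.
Both Row and Column have strictly profitable deviations.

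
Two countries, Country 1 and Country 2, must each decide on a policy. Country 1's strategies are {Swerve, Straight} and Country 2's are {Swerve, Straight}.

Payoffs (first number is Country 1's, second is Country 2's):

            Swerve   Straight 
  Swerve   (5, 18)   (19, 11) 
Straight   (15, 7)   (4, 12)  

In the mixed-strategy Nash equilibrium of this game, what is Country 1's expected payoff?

First find y, the probability Country 2 plays Swerve, from Country 1's indifference between Swerve and Straight: 5y + 19(1−y) = 15y + 4(1−y), giving y = 3/5.
Since Country 1 is indifferent in equilibrium, Country 1's expected payoff equals the payoff from either row against (3/5, 2/5). Using Swerve: 5(3/5) + 19(2/5) = 53/5.

53/5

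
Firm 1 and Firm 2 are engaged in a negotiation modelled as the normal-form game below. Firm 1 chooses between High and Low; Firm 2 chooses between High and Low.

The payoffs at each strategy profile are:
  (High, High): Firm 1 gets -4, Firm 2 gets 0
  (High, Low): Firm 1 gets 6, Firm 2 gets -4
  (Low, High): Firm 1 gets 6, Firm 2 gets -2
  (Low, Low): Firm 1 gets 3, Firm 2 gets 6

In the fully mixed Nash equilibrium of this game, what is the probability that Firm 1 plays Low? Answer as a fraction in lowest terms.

Let x be the probability that Firm 1 plays High. In a completely mixed equilibrium, Firm 2 must be indifferent between High and Low.
Firm 2's expected payoff from High is −2(1−x); from Low it is −4x + 6(1−x).
Setting these equal: 2x − 2 = −10x + 6, so x = 2/3.
Therefore Firm 1 plays Low with probability 1 − 2/3 = 1/3.

1/3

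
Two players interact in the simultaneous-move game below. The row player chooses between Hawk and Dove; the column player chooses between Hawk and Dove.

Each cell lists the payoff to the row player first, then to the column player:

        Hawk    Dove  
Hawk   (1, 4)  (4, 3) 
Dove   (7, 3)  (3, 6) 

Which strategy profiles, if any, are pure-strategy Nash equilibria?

none

(Hawk, Hawk): the row player prefers Dove (7 > 1) — not an equilibrium.
(Hawk, Dove): the column player prefers Hawk (4 > 3) — not an equilibrium.
(Dove, Hawk): the column player prefers Dove (6 > 3) — not an equilibrium.
(Dove, Dove): the row player prefers Hawk (4 > 3) — not an equilibrium.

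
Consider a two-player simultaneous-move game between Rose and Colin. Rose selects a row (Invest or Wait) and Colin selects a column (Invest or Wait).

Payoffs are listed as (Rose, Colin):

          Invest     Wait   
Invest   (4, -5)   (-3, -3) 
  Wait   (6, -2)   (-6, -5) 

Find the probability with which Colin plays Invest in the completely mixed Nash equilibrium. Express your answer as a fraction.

Let q be the probability that Colin plays Invest. In a completely mixed equilibrium, Rose must be indifferent between Invest and Wait.
Rose's expected payoff from Invest is 4q − 3(1−q); from Wait it is 6q − 6(1−q).
Setting these equal: 7q − 3 = 12q − 6, so q = 3/5.

3/5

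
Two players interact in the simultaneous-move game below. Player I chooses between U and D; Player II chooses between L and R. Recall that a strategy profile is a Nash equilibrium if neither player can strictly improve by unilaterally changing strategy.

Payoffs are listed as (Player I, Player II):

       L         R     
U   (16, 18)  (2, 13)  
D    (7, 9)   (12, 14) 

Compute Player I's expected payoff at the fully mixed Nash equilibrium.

178/19

First find y, the probability Player II plays L, from Player I's indifference between U and D: 16y + 2(1−y) = 7y + 12(1−y), giving y = 10/19.
Since Player I is indifferent in equilibrium, Player I's expected payoff equals the payoff from either row against (10/19, 9/19). Using U: 16(10/19) + 2(9/19) = 178/19.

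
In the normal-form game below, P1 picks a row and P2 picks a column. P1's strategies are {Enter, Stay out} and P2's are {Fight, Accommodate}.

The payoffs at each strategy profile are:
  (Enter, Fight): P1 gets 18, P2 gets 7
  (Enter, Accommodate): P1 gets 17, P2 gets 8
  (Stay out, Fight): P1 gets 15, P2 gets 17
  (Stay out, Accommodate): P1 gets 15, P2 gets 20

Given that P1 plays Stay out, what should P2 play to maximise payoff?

Against Stay out, P2 earns 17 from Fight and 20 from Accommodate.
So Accommodate is the best response.

Accommodate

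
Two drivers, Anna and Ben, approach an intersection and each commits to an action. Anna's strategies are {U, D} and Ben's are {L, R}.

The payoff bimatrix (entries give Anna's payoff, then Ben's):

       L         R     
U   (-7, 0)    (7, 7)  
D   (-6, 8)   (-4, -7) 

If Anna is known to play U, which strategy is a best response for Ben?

R

Against U, Ben earns 0 from L and 7 from R.
So R is the best response.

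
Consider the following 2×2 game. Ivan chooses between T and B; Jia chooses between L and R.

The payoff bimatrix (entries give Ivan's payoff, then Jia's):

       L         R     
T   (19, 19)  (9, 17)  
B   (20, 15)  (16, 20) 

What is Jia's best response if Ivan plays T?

Against T, Jia earns 19 from L and 17 from R.
So L is the best response.

L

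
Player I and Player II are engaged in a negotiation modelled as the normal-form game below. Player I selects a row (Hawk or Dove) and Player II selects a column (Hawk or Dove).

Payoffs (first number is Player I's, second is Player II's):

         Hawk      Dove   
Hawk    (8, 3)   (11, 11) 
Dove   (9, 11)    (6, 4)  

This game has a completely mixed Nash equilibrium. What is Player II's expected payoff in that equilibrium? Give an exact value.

First find p, the probability Player I plays Hawk, from Player II's indifference between Hawk and Dove: 3p + 11(1−p) = 11p + 4(1−p), giving p = 7/15.
Since Player II is indifferent in equilibrium, Player II's expected payoff equals the payoff from either column against (7/15, 8/15). Using Hawk: 3(7/15) + 11(8/15) = 109/15.

109/15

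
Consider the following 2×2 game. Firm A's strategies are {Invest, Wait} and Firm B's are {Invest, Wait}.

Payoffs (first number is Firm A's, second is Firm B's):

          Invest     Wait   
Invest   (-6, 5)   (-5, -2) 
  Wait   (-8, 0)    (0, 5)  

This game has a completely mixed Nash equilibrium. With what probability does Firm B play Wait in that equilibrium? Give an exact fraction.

Let y be the probability that Firm B plays Invest. In a completely mixed equilibrium, Firm A must be indifferent between Invest and Wait.
Firm A's expected payoff from Invest is −6y − 5(1−y); from Wait it is −8y.
Setting these equal: −y − 5 = −8y, so y = 5/7.
Therefore Firm B plays Wait with probability 1 − 5/7 = 2/7.

2/7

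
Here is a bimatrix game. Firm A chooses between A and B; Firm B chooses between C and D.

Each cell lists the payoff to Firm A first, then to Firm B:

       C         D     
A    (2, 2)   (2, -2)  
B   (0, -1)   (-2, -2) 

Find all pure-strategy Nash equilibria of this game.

(A, C): Firm A gets 2 ≥ 0 from B, and Firm B gets 2 ≥ -2 from D — Nash equilibrium.
(A, D): Firm B prefers C (2 > -2) — not an equilibrium.
(B, C): Firm A prefers A (2 > 0) — not an equilibrium.
(B, D): Firm A prefers A (2 > -2); Firm B prefers C (-1 > -2) — not an equilibrium.

(A, C)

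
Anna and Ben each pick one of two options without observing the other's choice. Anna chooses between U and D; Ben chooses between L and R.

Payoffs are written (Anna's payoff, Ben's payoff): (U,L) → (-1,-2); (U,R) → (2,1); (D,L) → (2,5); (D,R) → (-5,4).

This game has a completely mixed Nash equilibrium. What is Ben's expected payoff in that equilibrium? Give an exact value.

First find p, the probability Anna plays U, from Ben's indifference between L and R: −2p + 5(1−p) = p + 4(1−p), giving p = 1/4.
Since Ben is indifferent in equilibrium, Ben's expected payoff equals the payoff from either column against (1/4, 3/4). Using L: −2(1/4) + 5(3/4) = 13/4.

13/4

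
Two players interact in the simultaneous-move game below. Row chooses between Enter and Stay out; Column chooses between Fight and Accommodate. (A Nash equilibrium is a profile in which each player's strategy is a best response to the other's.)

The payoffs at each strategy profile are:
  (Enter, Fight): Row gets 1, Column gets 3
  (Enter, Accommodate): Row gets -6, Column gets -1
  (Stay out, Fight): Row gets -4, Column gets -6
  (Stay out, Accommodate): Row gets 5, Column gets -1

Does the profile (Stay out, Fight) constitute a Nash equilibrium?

No

At (Stay out, Fight), Row earns -4; switching to Enter would give 1, so Row would deviate.
Column earns -6; switching to Accommodate would give -1, so Column would deviate.
Since at least one player can profitably deviate, this is not a Nash equilibrium.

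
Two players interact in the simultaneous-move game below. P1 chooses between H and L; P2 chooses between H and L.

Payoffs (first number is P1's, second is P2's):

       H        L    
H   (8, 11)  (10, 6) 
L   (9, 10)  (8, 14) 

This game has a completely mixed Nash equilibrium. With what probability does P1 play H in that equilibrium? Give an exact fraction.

4/9

Let p be the probability that P1 plays H. In a completely mixed equilibrium, P2 must be indifferent between H and L.
P2's expected payoff from H is 11p + 10(1−p); from L it is 6p + 14(1−p).
Setting these equal: p + 10 = −8p + 14, so p = 4/9.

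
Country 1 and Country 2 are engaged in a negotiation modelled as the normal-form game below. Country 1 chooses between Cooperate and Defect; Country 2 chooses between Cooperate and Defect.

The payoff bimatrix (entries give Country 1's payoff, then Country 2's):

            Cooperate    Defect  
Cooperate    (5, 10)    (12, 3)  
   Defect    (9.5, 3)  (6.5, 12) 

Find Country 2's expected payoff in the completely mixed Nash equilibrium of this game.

111/16

First find x, the probability Country 1 plays Cooperate, from Country 2's indifference between Cooperate and Defect: 10x + 3(1−x) = 3x + 12(1−x), giving x = 9/16.
Since Country 2 is indifferent in equilibrium, Country 2's expected payoff equals the payoff from either column against (9/16, 7/16). Using Cooperate: 10(9/16) + 3(7/16) = 111/16.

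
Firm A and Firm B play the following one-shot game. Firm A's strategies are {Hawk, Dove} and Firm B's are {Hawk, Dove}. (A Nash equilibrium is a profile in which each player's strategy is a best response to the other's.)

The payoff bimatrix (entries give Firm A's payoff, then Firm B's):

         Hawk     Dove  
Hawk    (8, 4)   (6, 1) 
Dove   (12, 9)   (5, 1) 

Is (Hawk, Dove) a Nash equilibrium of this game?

At (Hawk, Dove), Firm A earns 6; switching to Dove would give 5, so Firm A has no profitable deviation.
Firm B earns 1; switching to Hawk would give 4, so Firm B would deviate.
Since at least one player can profitably deviate, this is not a Nash equilibrium.

No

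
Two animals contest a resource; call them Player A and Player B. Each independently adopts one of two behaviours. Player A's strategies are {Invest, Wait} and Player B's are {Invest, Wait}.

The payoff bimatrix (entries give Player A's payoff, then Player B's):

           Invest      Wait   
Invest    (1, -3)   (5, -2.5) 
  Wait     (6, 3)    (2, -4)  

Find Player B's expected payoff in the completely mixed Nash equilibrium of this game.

-13/5

First find p, the probability Player A plays Invest, from Player B's indifference between Invest and Wait: −3p + 3(1−p) = −2.5p − 4(1−p), giving p = 14/15.
Since Player B is indifferent in equilibrium, Player B's expected payoff equals the payoff from either column against (14/15, 1/15). Using Invest: −3(14/15) + 3(1/15) = -13/5.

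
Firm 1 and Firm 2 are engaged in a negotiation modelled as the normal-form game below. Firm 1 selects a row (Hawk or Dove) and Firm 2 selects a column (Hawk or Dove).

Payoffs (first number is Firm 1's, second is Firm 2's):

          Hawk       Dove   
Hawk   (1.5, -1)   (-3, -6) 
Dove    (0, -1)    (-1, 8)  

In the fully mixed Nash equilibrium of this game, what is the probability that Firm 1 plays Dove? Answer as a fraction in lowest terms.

Let x be the probability that Firm 1 plays Hawk. In a completely mixed equilibrium, Firm 2 must be indifferent between Hawk and Dove.
Firm 2's expected payoff from Hawk is −x − (1−x); from Dove it is −6x + 8(1−x).
Setting these equal: -1 = −14x + 8, so x = 9/14.
Therefore Firm 1 plays Dove with probability 1 − 9/14 = 5/14.

5/14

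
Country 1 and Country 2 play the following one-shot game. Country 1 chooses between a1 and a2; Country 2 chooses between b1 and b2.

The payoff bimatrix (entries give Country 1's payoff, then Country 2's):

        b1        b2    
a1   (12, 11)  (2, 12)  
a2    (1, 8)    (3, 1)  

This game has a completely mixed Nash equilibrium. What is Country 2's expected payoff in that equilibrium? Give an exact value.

First find p, the probability Country 1 plays a1, from Country 2's indifference between b1 and b2: 11p + 8(1−p) = 12p + (1−p), giving p = 7/8.
Since Country 2 is indifferent in equilibrium, Country 2's expected payoff equals the payoff from either column against (7/8, 1/8). Using b1: 11(7/8) + 8(1/8) = 85/8.

85/8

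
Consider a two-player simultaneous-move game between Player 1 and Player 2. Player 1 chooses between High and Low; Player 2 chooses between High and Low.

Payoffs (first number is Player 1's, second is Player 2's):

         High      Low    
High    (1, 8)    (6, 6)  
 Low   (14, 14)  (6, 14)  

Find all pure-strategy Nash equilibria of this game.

(High, High): Player 1 prefers Low (14 > 1) — not an equilibrium.
(High, Low): Player 2 prefers High (8 > 6) — not an equilibrium.
(Low, High): Player 1 gets 14 ≥ 1 from High, and Player 2 gets 14 ≥ 14 from Low — Nash equilibrium.
(Low, Low): Player 1 gets 6 ≥ 6 from High, and Player 2 gets 14 ≥ 14 from High — Nash equilibrium.

(Low, High) and (Low, Low)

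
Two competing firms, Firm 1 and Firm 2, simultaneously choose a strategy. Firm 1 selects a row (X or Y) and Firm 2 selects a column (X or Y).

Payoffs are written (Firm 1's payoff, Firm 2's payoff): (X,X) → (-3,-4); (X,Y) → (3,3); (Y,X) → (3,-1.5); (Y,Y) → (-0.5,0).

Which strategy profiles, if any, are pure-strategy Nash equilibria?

(X, Y)

(X, X): Firm 1 prefers Y (3 > -3); Firm 2 prefers Y (3 > -4) — not an equilibrium.
(X, Y): Firm 1 gets 3 ≥ -0.5 from Y, and Firm 2 gets 3 ≥ -4 from X — Nash equilibrium.
(Y, X): Firm 2 prefers Y (0 > -1.5) — not an equilibrium.
(Y, Y): Firm 1 prefers X (3 > -0.5) — not an equilibrium.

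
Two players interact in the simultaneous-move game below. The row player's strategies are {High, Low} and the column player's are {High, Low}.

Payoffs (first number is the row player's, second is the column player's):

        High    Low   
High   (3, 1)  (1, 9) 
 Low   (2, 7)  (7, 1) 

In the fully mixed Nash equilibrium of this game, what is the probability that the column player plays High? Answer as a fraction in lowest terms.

6/7

Let q be the probability that the column player plays High. In a completely mixed equilibrium, the row player must be indifferent between High and Low.
The row player's expected payoff from High is 3q + (1−q); from Low it is 2q + 7(1−q).
Setting these equal: 2q + 1 = −5q + 7, so q = 6/7.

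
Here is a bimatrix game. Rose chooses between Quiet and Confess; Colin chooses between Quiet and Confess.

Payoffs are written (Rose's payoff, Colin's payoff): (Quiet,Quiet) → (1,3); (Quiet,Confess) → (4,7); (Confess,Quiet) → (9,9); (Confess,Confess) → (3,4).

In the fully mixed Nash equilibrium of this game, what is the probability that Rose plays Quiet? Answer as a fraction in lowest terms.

Let r be the probability that Rose plays Quiet. In a completely mixed equilibrium, Colin must be indifferent between Quiet and Confess.
Colin's expected payoff from Quiet is 3r + 9(1−r); from Confess it is 7r + 4(1−r).
Setting these equal: −6r + 9 = 3r + 4, so r = 5/9.

5/9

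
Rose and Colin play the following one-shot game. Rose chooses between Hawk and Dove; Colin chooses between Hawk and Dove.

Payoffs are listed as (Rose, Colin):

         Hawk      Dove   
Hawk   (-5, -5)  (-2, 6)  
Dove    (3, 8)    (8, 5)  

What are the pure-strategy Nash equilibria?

(Hawk, Hawk): Rose prefers Dove (3 > -5); Colin prefers Dove (6 > -5) — not an equilibrium.
(Hawk, Dove): Rose prefers Dove (8 > -2) — not an equilibrium.
(Dove, Hawk): Rose gets 3 ≥ -5 from Hawk, and Colin gets 8 ≥ 5 from Dove — Nash equilibrium.
(Dove, Dove): Colin prefers Hawk (8 > 5) — not an equilibrium.

(Dove, Hawk)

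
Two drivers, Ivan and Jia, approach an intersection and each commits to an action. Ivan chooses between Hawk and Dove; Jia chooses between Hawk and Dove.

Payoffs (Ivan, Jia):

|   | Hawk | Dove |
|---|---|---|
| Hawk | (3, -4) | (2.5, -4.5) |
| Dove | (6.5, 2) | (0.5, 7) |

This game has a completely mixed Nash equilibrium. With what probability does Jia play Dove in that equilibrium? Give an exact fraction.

Let c be the probability that Jia plays Hawk. In a completely mixed equilibrium, Ivan must be indifferent between Hawk and Dove.
Ivan's expected payoff from Hawk is 3c + 2.5(1−c); from Dove it is 6.5c + 0.5(1−c).
Setting these equal: 0.5c + 2.5 = 6c + 0.5, so c = 4/11.
Therefore Jia plays Dove with probability 1 − 4/11 = 7/11.

7/11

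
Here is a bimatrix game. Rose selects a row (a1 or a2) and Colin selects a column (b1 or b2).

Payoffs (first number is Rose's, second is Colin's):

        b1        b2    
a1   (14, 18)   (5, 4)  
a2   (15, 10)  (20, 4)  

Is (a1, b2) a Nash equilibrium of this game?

No

At (a1, b2), Rose earns 5; switching to a2 would give 20, so Rose would deviate.
Colin earns 4; switching to b1 would give 18, so Colin would deviate.
Since at least one player can profitably deviate, this is not a Nash equilibrium.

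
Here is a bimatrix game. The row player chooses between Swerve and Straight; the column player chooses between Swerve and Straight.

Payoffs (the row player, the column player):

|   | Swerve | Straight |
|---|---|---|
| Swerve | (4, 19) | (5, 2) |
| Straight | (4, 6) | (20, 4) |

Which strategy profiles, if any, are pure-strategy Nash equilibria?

(Swerve, Swerve): the row player gets 4 ≥ 4 from Straight, and the column player gets 19 ≥ 2 from Straight — Nash equilibrium.
(Swerve, Straight): the row player prefers Straight (20 > 5); the column player prefers Swerve (19 > 2) — not an equilibrium.
(Straight, Swerve): the row player gets 4 ≥ 4 from Swerve, and the column player gets 6 ≥ 4 from Straight — Nash equilibrium.
(Straight, Straight): the column player prefers Swerve (6 > 4) — not an equilibrium.

(Swerve, Swerve) and (Straight, Swerve)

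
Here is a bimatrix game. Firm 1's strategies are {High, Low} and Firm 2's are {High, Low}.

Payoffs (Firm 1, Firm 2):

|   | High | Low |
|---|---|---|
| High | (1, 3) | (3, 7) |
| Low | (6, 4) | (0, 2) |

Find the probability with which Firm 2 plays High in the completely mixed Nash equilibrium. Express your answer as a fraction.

Let c be the probability that Firm 2 plays High. In a completely mixed equilibrium, Firm 1 must be indifferent between High and Low.
Firm 1's expected payoff from High is c + 3(1−c); from Low it is 6c.
Setting these equal: −2c + 3 = 6c, so c = 3/8.

3/8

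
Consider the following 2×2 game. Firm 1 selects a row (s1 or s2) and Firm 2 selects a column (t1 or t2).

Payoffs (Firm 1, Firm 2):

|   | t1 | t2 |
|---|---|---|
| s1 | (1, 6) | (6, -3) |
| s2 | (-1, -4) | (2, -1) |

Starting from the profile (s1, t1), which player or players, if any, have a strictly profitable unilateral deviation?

Firm 1 at (s1, t1) earns 1; deviating to s2 yields -1 — not better.
Firm 2 earns 6; deviating to t2 yields -3 — not better.
Neither player can strictly improve; the profile is a Nash equilibrium.

Neither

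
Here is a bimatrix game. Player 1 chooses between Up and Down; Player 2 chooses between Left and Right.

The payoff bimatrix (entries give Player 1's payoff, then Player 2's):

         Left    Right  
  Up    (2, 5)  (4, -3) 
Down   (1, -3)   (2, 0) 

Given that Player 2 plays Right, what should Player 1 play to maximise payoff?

Against Right, Player 1 earns 4 from Up and 2 from Down.
So Up is the best response.

Up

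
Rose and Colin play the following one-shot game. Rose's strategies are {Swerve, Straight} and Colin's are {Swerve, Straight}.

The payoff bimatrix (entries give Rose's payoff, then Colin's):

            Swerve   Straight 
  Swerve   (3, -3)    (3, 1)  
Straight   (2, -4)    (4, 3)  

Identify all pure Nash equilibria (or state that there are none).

(Swerve, Swerve): Colin prefers Straight (1 > -3) — not an equilibrium.
(Swerve, Straight): Rose prefers Straight (4 > 3) — not an equilibrium.
(Straight, Swerve): Rose prefers Swerve (3 > 2); Colin prefers Straight (3 > -4) — not an equilibrium.
(Straight, Straight): Rose gets 4 ≥ 3 from Swerve, and Colin gets 3 ≥ -4 from Swerve — Nash equilibrium.

(Straight, Straight)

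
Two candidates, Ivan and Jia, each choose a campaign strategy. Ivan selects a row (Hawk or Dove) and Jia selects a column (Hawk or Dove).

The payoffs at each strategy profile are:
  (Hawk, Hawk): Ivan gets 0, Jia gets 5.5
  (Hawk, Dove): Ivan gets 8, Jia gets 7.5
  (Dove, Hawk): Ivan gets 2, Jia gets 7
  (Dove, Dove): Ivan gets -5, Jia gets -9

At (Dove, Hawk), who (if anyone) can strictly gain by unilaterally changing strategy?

Neither

Ivan at (Dove, Hawk) earns 2; deviating to Hawk yields 0 — not better.
Jia earns 7; deviating to Dove yields -9 — not better.
Neither player can strictly improve; the profile is a Nash equilibrium.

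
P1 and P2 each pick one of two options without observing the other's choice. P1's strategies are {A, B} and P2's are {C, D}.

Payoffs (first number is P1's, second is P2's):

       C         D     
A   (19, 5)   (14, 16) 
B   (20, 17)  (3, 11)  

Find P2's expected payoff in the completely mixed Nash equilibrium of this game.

First find p, the probability P1 plays A, from P2's indifference between C and D: 5p + 17(1−p) = 16p + 11(1−p), giving p = 6/17.
Since P2 is indifferent in equilibrium, P2's expected payoff equals the payoff from either column against (6/17, 11/17). Using C: 5(6/17) + 17(11/17) = 217/17.

217/17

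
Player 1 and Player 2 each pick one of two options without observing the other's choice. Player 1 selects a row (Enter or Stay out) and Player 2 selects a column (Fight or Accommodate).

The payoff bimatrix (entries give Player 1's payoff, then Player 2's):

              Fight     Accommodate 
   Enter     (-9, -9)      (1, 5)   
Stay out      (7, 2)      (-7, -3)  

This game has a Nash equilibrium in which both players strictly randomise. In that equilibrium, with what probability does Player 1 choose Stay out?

Let x be the probability that Player 1 plays Enter. In a completely mixed equilibrium, Player 2 must be indifferent between Fight and Accommodate.
Player 2's expected payoff from Fight is −9x + 2(1−x); from Accommodate it is 5x − 3(1−x).
Setting these equal: −11x + 2 = 8x − 3, so x = 5/19.
Therefore Player 1 plays Stay out with probability 1 − 5/19 = 14/19.

14/19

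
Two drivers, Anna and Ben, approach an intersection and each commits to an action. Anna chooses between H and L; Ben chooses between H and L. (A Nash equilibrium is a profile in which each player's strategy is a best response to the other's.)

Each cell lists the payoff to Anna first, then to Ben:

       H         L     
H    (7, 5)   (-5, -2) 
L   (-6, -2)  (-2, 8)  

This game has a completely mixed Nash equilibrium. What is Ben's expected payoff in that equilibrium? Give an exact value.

First find x, the probability Anna plays H, from Ben's indifference between H and L: 5x − 2(1−x) = −2x + 8(1−x), giving x = 10/17.
Since Ben is indifferent in equilibrium, Ben's expected payoff equals the payoff from either column against (10/17, 7/17). Using H: 5(10/17) − 2(7/17) = 36/17.

36/17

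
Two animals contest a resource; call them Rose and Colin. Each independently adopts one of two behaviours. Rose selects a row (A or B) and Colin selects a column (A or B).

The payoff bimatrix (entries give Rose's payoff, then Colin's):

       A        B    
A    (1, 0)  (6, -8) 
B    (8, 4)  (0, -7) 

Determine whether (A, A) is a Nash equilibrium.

At (A, A), Rose earns 1; switching to B would give 8, so Rose would deviate.
Colin earns 0; switching to B would give -8, so Colin has no profitable deviation.
Since at least one player can profitably deviate, this is not a Nash equilibrium.

No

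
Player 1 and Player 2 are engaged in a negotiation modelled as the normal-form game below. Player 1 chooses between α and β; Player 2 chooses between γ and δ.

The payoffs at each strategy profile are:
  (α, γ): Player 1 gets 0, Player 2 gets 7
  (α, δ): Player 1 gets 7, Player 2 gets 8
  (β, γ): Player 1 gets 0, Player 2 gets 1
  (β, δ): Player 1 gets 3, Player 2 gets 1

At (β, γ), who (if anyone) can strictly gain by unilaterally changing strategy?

Player 1 at (β, γ) earns 0; deviating to α yields 0 — not better.
Player 2 earns 1; deviating to δ yields 1 — not better.
Neither player can strictly improve; the profile is a Nash equilibrium.

Neither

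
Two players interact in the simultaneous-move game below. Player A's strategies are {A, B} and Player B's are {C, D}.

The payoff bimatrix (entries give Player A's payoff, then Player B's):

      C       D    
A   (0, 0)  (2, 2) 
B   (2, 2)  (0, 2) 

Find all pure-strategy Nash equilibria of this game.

(A, C): Player A prefers B (2 > 0); Player B prefers D (2 > 0) — not an equilibrium.
(A, D): Player A gets 2 ≥ 0 from B, and Player B gets 2 ≥ 0 from C — Nash equilibrium.
(B, C): Player A gets 2 ≥ 0 from A, and Player B gets 2 ≥ 2 from D — Nash equilibrium.
(B, D): Player A prefers A (2 > 0) — not an equilibrium.

(A, D) and (B, C)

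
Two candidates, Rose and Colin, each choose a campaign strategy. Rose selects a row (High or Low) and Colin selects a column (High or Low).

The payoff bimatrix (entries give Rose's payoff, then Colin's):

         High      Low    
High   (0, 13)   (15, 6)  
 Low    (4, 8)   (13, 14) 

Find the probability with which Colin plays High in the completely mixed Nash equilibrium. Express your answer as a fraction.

Let c be the probability that Colin plays High. In a completely mixed equilibrium, Rose must be indifferent between High and Low.
Rose's expected payoff from High is 15(1−c); from Low it is 4c + 13(1−c).
Setting these equal: −15c + 15 = −9c + 13, so c = 1/3.

1/3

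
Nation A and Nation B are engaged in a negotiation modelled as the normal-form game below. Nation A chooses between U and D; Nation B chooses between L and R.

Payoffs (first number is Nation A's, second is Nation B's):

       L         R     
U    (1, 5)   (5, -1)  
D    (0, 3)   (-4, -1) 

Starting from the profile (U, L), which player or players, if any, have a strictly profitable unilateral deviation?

Nation A at (U, L) earns 1; deviating to D yields 0 — not better.
Nation B earns 5; deviating to R yields -1 — not better.
Neither player can strictly improve; the profile is a Nash equilibrium.

Neither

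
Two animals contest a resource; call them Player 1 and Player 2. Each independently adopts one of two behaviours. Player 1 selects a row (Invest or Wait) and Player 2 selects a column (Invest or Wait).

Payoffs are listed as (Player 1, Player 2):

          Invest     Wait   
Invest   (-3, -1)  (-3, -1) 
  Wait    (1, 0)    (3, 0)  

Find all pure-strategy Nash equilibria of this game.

(Invest, Invest): Player 1 prefers Wait (1 > -3) — not an equilibrium.
(Invest, Wait): Player 1 prefers Wait (3 > -3) — not an equilibrium.
(Wait, Invest): Player 1 gets 1 ≥ -3 from Invest, and Player 2 gets 0 ≥ 0 from Wait — Nash equilibrium.
(Wait, Wait): Player 1 gets 3 ≥ -3 from Invest, and Player 2 gets 0 ≥ 0 from Invest — Nash equilibrium.

(Wait, Invest) and (Wait, Wait)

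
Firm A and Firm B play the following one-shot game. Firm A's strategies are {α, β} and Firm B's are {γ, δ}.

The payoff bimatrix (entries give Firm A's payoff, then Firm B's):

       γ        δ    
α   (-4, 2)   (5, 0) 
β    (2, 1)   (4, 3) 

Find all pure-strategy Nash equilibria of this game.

none

(α, γ): Firm A prefers β (2 > -4) — not an equilibrium.
(α, δ): Firm B prefers γ (2 > 0) — not an equilibrium.
(β, γ): Firm B prefers δ (3 > 1) — not an equilibrium.
(β, δ): Firm A prefers α (5 > 4) — not an equilibrium.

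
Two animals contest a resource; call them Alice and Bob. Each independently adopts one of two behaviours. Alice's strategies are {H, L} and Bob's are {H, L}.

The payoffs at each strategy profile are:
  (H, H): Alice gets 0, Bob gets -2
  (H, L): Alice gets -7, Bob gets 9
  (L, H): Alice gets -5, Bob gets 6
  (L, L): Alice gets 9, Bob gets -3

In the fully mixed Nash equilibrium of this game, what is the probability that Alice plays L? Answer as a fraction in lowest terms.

Let r be the probability that Alice plays H. In a completely mixed equilibrium, Bob must be indifferent between H and L.
Bob's expected payoff from H is −2r + 6(1−r); from L it is 9r − 3(1−r).
Setting these equal: −8r + 6 = 12r − 3, so r = 9/20.
Therefore Alice plays L with probability 1 − 9/20 = 11/20.

11/20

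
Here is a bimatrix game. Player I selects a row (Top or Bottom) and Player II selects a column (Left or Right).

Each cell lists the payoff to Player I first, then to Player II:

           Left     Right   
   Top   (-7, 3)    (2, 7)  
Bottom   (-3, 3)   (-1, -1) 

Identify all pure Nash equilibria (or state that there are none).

(Top, Right) and (Bottom, Left)

(Top, Left): Player I prefers Bottom (-3 > -7); Player II prefers Right (7 > 3) — not an equilibrium.
(Top, Right): Player I gets 2 ≥ -1 from Bottom, and Player II gets 7 ≥ 3 from Left — Nash equilibrium.
(Bottom, Left): Player I gets -3 ≥ -7 from Top, and Player II gets 3 ≥ -1 from Right — Nash equilibrium.
(Bottom, Right): Player I prefers Top (2 > -1); Player II prefers Left (3 > -1) — not an equilibrium.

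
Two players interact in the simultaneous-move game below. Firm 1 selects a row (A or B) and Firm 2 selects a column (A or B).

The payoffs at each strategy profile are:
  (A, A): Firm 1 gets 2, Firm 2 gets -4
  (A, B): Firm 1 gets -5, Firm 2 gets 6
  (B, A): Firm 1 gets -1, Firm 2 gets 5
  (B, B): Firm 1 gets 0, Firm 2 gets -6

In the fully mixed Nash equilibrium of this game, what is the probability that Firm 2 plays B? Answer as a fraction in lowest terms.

3/8

Let q be the probability that Firm 2 plays A. In a completely mixed equilibrium, Firm 1 must be indifferent between A and B.
Firm 1's expected payoff from A is 2q − 5(1−q); from B it is −q.
Setting these equal: 7q − 5 = −q, so q = 5/8.
Therefore Firm 2 plays B with probability 1 − 5/8 = 3/8.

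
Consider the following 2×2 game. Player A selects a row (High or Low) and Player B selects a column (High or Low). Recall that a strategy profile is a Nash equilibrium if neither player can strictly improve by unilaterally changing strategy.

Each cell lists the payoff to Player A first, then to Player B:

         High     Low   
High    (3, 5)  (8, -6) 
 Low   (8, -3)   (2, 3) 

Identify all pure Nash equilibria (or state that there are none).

none

(High, High): Player A prefers Low (8 > 3) — not an equilibrium.
(High, Low): Player B prefers High (5 > -6) — not an equilibrium.
(Low, High): Player B prefers Low (3 > -3) — not an equilibrium.
(Low, Low): Player A prefers High (8 > 2) — not an equilibrium.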